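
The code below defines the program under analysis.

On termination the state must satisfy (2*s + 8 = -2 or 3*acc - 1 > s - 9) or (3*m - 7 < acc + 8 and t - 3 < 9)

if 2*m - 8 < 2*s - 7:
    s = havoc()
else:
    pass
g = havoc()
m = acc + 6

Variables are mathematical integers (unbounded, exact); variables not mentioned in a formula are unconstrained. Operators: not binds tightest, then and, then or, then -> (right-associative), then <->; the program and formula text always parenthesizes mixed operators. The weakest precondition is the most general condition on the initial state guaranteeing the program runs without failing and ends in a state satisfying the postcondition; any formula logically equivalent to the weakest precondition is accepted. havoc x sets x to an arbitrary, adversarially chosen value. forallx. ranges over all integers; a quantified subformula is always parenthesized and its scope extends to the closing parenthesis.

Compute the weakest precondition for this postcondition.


Working backward. After the program, the postcondition (2*s + 8 = -2 or 3*acc - 1 > s - 9) or (3*m - 7 < acc + 8 and t - 3 < 9) must hold; in canonical form it is 2*s = -10 or 3*acc > s - 8 or (3*m < acc + 15 and t < 12).
Before m := acc + 6: 2*s = -10 or 3*acc > s - 8 or (2*acc < -3 and t < 12)
Before havoc g: 2*s = -10 or 3*acc > s - 8 or (2*acc < -3 and t < 12)
Then branch requires forall s_1. (2*s_1 = -10 or 3*acc > s_1 - 8 or (2*acc < -3 and t < 12)); else branch requires 2*s = -10 or 3*acc > s - 8 or (2*acc < -3 and t < 12).
Before the if: (2*m < 2*s + 1 -> (forall s_1. (2*s_1 = -10 or 3*acc > s_1 - 8 or (2*acc < -3 and t < 12)))) and ((not (2*m < 2*s + 1)) -> (2*s = -10 or 3*acc > s - 8 or (2*acc < -3 and t < 12)))
Answer: WP = (2*m < 2*s + 1 -> (forall s_1. (2*s_1 = -10 or 3*acc > s_1 - 8 or (2*acc < -3 and t < 12)))) and ((not (2*m < 2*s + 1)) -> (2*s = -10 or 3*acc > s - 8 or (2*acc < -3 and t < 12)))


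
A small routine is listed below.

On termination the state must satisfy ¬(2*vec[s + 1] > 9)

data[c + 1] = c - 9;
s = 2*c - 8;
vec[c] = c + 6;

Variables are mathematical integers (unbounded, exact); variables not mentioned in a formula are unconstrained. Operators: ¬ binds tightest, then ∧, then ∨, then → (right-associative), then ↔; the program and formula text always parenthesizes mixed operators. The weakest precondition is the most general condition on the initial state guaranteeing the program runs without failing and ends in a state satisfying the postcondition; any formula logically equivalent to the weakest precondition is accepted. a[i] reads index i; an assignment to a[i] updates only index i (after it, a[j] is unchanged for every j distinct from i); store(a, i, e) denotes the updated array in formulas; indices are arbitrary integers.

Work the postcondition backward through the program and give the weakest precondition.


Working backward. After the program, ¬(2*vec[s + 1] > 9) must hold.
Before vec[c] := c + 6: ¬(2*store(vec, c, c + 6)[s + 1] > 9)
Before s := 2*c - 8: ¬(2*store(vec, c, c + 6)[2*c - 7] > 9)
Before data[c + 1] := c - 9: ¬(2*store(vec, c, c + 6)[2*c - 7] > 9)
Answer: WP = ¬(2*store(vec, c, c + 6)[2*c - 7] > 9)


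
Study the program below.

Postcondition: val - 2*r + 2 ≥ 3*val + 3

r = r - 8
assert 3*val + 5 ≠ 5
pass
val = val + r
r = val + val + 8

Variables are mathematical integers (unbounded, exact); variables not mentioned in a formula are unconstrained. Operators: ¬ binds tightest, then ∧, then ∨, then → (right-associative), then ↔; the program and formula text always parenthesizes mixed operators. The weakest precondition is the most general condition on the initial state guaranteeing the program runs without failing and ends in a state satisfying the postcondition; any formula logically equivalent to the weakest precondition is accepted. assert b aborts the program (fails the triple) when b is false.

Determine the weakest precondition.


Working backward. After the program, the postcondition val - 2*r + 2 ≥ 3*val + 3 must hold; in canonical form it is 2*r + 2*val ≤ -1.
Before r := val + val + 8: 6*val ≤ -17
Before val := val + r: 6*r + 6*val ≤ -17
Before skip: 6*r + 6*val ≤ -17
Before assert 3*val + 5 ≠ 5: 3*val ≠ 0 ∧ 6*r + 6*val ≤ -17
Before r := r - 8: 3*val ≠ 0 ∧ 6*r + 6*val ≤ 31
Answer: WP = 3*val ≠ 0 ∧ 6*r + 6*val ≤ 31


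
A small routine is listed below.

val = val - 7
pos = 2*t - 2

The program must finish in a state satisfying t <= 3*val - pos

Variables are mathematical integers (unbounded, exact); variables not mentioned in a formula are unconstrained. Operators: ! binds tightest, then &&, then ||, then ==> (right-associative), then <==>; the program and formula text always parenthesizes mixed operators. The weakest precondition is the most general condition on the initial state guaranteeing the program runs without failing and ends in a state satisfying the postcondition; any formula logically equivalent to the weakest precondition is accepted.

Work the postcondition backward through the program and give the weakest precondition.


Working backward. After the program, the postcondition t <= 3*val - pos must hold; in canonical form it is pos + t <= 3*val.
Before pos := 2*t - 2: 3*t <= 3*val + 2
Before val := val - 7: 3*t <= 3*val - 19
Answer: WP = 3*t <= 3*val - 19


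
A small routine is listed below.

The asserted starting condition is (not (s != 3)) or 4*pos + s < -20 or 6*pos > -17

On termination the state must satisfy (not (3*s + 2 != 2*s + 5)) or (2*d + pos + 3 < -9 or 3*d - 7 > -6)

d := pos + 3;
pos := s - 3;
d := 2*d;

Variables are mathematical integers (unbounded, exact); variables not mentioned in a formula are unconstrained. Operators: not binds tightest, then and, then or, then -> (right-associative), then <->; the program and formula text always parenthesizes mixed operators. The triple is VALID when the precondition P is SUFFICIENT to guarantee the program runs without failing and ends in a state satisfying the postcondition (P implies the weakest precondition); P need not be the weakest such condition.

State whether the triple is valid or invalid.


Working backward. After the program, the postcondition (not (3*s + 2 != 2*s + 5)) or (2*d + pos + 3 < -9 or 3*d - 7 > -6) must hold; in canonical form it is (not (s != 3)) or 2*d + pos < -12 or 3*d > 1.
Before d := 2*d: (not (s != 3)) or 4*d + pos < -12 or 6*d > 1
Before pos := s - 3: (not (s != 3)) or 4*d + s < -9 or 6*d > 1
Before d := pos + 3: (not (s != 3)) or 4*pos + s < -21 or 6*pos > -17
The weakest precondition is (not (s != 3)) or 4*pos + s < -21 or 6*pos > -17.
Check whether (not (s != 3)) or 4*pos + s < -20 or 6*pos > -17 implies it.
Countermodel: at the initial state pos = -5, s = -1, the precondition holds but the weakest precondition fails.
Answer: invalid


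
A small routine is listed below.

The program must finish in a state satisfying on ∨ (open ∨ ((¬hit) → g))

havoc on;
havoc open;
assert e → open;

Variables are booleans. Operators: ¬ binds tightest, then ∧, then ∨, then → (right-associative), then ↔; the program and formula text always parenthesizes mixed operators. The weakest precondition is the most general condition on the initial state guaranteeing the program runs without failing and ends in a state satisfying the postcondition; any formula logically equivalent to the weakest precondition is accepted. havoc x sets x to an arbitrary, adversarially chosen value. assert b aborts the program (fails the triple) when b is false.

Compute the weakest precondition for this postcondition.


Working backward. After the program, the postcondition on ∨ (open ∨ ((¬hit) → g)) must hold; in canonical form it is on ∨ open ∨ ((¬hit) → g).
Before assert e → open: (e → open) ∧ (on ∨ open ∨ ((¬hit) → g))
Before havoc open: (¬e) ∧ (on ∨ ((¬hit) → g))
Before havoc on: (¬e) ∧ ((¬hit) → g)
Answer: WP = (¬e) ∧ ((¬hit) → g)


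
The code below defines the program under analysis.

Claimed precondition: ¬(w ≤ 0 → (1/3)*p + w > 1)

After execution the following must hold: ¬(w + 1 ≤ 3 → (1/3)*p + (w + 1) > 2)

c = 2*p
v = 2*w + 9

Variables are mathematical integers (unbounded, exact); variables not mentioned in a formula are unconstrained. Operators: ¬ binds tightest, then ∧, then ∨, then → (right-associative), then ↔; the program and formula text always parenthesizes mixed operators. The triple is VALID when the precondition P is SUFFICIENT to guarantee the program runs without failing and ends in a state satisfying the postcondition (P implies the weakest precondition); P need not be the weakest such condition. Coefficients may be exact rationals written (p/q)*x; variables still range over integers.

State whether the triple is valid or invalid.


Working backward. After the program, the postcondition ¬(w + 1 ≤ 3 → (1/3)*p + (w + 1) > 2) must hold; in canonical form it is ¬(w ≤ 2 → (1/3)*p + w > 1).
Before v := 2*w + 9: ¬(w ≤ 2 → (1/3)*p + w > 1)
Before c := 2*p: ¬(w ≤ 2 → (1/3)*p + w > 1)
The weakest precondition is ¬(w ≤ 2 → (1/3)*p + w > 1).
Check whether ¬(w ≤ 0 → (1/3)*p + w > 1) implies it.
Every state satisfying the precondition satisfies the weakest precondition: the implication holds.
Answer: valid


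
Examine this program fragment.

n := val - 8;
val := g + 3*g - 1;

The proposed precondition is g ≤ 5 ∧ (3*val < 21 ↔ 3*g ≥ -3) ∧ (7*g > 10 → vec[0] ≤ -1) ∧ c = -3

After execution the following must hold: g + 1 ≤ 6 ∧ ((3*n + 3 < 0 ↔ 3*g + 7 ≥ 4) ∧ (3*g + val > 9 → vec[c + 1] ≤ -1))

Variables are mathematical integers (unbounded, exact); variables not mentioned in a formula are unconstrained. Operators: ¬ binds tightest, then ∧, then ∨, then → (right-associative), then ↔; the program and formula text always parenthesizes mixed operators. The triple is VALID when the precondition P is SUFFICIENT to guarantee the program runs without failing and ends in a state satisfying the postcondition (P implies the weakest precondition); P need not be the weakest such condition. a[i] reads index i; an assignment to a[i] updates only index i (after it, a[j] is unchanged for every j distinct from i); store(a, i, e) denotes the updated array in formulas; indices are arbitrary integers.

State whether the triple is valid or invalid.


Working backward. After the program, the postcondition g + 1 ≤ 6 ∧ ((3*n + 3 < 0 ↔ 3*g + 7 ≥ 4) ∧ (3*g + val > 9 → vec[c + 1] ≤ -1)) must hold; in canonical form it is g ≤ 5 ∧ (3*n < -3 ↔ 3*g ≥ -3) ∧ (3*g + val > 9 → vec[c + 1] ≤ -1).
Before val := g + 3*g - 1: g ≤ 5 ∧ (3*n < -3 ↔ 3*g ≥ -3) ∧ (7*g > 10 → vec[c + 1] ≤ -1)
Before n := val - 8: g ≤ 5 ∧ (3*val < 21 ↔ 3*g ≥ -3) ∧ (7*g > 10 → vec[c + 1] ≤ -1)
The weakest precondition is g ≤ 5 ∧ (3*val < 21 ↔ 3*g ≥ -3) ∧ (7*g > 10 → vec[c + 1] ≤ -1).
Check whether g ≤ 5 ∧ (3*val < 21 ↔ 3*g ≥ -3) ∧ (7*g > 10 → vec[0] ≤ -1) ∧ c = -3 implies it.
Countermodel: at the initial state c = -3, g = 2, val = 6, vec = {[-2] = 17422, [0] = -1, elsewhere -1}, the precondition holds but the weakest precondition fails.
Answer: invalid


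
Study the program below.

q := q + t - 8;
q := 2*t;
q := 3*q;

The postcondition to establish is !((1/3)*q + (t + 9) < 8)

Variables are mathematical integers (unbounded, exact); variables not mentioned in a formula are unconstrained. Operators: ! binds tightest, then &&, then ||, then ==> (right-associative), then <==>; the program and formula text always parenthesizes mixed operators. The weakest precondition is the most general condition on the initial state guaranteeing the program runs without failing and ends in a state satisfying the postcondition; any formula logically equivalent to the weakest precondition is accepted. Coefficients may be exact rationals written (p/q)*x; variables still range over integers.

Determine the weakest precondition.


Working backward. After the program, the postcondition !((1/3)*q + (t + 9) < 8) must hold; in canonical form it is !((1/3)*q + t < -1).
Before q := 3*q: !(q + t < -1)
Before q := 2*t: !(3*t < -1)
Before q := q + t - 8: !(3*t < -1)
Answer: WP = !(3*t < -1)


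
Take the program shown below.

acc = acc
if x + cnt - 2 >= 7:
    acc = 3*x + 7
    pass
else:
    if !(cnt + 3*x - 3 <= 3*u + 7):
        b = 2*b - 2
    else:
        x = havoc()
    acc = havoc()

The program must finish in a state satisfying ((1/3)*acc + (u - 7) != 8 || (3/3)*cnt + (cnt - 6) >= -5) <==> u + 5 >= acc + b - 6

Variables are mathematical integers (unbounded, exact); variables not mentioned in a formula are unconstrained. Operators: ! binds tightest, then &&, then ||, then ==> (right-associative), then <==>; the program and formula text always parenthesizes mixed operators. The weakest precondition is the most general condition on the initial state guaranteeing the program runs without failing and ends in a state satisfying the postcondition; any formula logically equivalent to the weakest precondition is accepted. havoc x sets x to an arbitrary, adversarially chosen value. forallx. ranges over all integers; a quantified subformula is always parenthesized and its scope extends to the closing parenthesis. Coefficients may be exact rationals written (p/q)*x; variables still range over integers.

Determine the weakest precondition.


Working backward. After the program, the postcondition ((1/3)*acc + (u - 7) != 8 || (3/3)*cnt + (cnt - 6) >= -5) <==> u + 5 >= acc + b - 6 must hold; in canonical form it is ((1/3)*acc + u != 15 || 2*cnt >= 1) <==> u >= acc + b - 11.
Then branch requires (u + x != 38/3 || 2*cnt >= 1) <==> u >= b + 3*x - 4; else branch requires ((!(cnt + 3*x <= 3*u + 10)) ==> (forall acc_1. (((1/3)*acc_1 + u != 15 || 2*cnt >= 1) <==> u >= acc_1 + 2*b - 13))) && (cnt + 3*x <= 3*u + 10 ==> (forall acc_1. (((1/3)*acc_1 + u != 15 || 2*cnt >= 1) <==> u >= acc_1 + b - 11))).
Before the if: (cnt + x >= 9 ==> ((u + x != 38/3 || 2*cnt >= 1) <==> u >= b + 3*x - 4)) && ((!(cnt + x >= 9)) ==> (((!(cnt + 3*x <= 3*u + 10)) ==> (forall acc_1. (((1/3)*acc_1 + u != 15 || 2*cnt >= 1) <==> u >= acc_1 + 2*b - 13))) && (cnt + 3*x <= 3*u + 10 ==> (forall acc_1. (((1/3)*acc_1 + u != 15 || 2*cnt >= 1) <==> u >= acc_1 + b - 11)))))
Before acc := acc: (cnt + x >= 9 ==> ((u + x != 38/3 || 2*cnt >= 1) <==> u >= b + 3*x - 4)) && ((!(cnt + x >= 9)) ==> (((!(cnt + 3*x <= 3*u + 10)) ==> (forall acc_1. (((1/3)*acc_1 + u != 15 || 2*cnt >= 1) <==> u >= acc_1 + 2*b - 13))) && (cnt + 3*x <= 3*u + 10 ==> (forall acc_1. (((1/3)*acc_1 + u != 15 || 2*cnt >= 1) <==> u >= acc_1 + b - 11)))))
Answer: WP = (cnt + x >= 9 ==> ((u + x != 38/3 || 2*cnt >= 1) <==> u >= b + 3*x - 4)) && ((!(cnt + x >= 9)) ==> (((!(cnt + 3*x <= 3*u + 10)) ==> (forall acc_1. (((1/3)*acc_1 + u != 15 || 2*cnt >= 1) <==> u >= acc_1 + 2*b - 13))) && (cnt + 3*x <= 3*u + 10 ==> (forall acc_1. (((1/3)*acc_1 + u != 15 || 2*cnt >= 1) <==> u >= acc_1 + b - 11)))))


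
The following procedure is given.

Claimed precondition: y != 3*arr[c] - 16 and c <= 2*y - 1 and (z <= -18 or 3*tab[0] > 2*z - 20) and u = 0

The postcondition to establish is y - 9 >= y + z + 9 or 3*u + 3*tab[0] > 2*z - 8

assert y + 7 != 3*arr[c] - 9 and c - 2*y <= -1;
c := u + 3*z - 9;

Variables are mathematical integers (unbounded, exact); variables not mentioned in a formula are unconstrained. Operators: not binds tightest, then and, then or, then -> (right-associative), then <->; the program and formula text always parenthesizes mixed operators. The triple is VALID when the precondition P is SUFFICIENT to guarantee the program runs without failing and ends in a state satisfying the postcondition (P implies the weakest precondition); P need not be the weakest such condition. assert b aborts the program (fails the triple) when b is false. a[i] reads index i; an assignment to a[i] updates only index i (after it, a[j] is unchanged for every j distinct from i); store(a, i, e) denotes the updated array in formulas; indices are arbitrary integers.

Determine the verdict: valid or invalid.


Working backward. After the program, the postcondition y - 9 >= y + z + 9 or 3*u + 3*tab[0] > 2*z - 8 must hold; in canonical form it is z <= -18 or 3*tab[0] + 3*u > 2*z - 8.
Before c := u + 3*z - 9: z <= -18 or 3*tab[0] + 3*u > 2*z - 8
Before assert y + 7 != 3*arr[c] - 9 and c - 2*y <= -1: y != 3*arr[c] - 16 and c <= 2*y - 1 and (z <= -18 or 3*tab[0] + 3*u > 2*z - 8)
The weakest precondition is y != 3*arr[c] - 16 and c <= 2*y - 1 and (z <= -18 or 3*tab[0] + 3*u > 2*z - 8).
Check whether y != 3*arr[c] - 16 and c <= 2*y - 1 and (z <= -18 or 3*tab[0] > 2*z - 20) and u = 0 implies it.
Countermodel: at the initial state arr = {[-31] = 0, [0] = 0, elsewhere 0}, c = -31, tab = {[-31] = 0, [0] = 0, elsewhere 0}, u = 0, y = -15, z = 4, the precondition holds but the weakest precondition fails.
Answer: invalid


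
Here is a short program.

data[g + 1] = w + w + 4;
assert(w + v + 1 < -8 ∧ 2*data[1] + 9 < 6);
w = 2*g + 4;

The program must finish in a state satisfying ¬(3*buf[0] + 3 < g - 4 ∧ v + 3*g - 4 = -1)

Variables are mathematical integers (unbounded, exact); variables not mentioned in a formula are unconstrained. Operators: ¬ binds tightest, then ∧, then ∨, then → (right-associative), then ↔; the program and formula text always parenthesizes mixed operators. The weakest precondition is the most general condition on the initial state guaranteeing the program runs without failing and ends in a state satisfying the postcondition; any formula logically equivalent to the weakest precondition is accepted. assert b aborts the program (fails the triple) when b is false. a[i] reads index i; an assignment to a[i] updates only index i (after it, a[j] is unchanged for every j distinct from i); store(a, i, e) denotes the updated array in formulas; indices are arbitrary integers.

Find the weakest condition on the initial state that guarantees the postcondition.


Working backward. After the program, the postcondition ¬(3*buf[0] + 3 < g - 4 ∧ v + 3*g - 4 = -1) must hold; in canonical form it is ¬(3*buf[0] < g - 7 ∧ 3*g + v = 3).
Before w := 2*g + 4: ¬(3*buf[0] < g - 7 ∧ 3*g + v = 3)
Before assert w + v + 1 < -8 ∧ 2*data[1] + 9 < 6: v + w < -9 ∧ 2*data[1] < -3 ∧ (¬(3*buf[0] < g - 7 ∧ 3*g + v = 3))
Before data[g + 1] := w + w + 4: v + w < -9 ∧ 2*store(data, g + 1, 2*w + 4)[1] < -3 ∧ (¬(3*buf[0] < g - 7 ∧ 3*g + v = 3))
Answer: WP = v + w < -9 ∧ 2*store(data, g + 1, 2*w + 4)[1] < -3 ∧ (¬(3*buf[0] < g - 7 ∧ 3*g + v = 3))


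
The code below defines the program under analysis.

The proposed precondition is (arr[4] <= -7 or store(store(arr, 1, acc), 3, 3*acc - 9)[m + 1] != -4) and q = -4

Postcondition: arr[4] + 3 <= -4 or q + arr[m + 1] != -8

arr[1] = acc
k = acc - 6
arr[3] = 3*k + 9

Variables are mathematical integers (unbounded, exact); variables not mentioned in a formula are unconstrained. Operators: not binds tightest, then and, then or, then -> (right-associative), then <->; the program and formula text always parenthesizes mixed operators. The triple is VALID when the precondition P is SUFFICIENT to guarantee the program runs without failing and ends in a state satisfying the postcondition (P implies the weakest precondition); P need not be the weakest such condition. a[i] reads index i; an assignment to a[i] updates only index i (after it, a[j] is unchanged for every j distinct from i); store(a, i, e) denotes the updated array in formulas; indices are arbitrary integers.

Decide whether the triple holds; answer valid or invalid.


Working backward. After the program, the postcondition arr[4] + 3 <= -4 or q + arr[m + 1] != -8 must hold; in canonical form it is arr[4] <= -7 or arr[m + 1] + q != -8.
Before arr[3] := 3*k + 9: arr[4] <= -7 or store(arr, 3, 3*k + 9)[m + 1] + q != -8
Before k := acc - 6: arr[4] <= -7 or store(arr, 3, 3*acc - 9)[m + 1] + q != -8
Before arr[1] := acc: arr[4] <= -7 or store(store(arr, 1, acc), 3, 3*acc - 9)[m + 1] + q != -8
The weakest precondition is arr[4] <= -7 or store(store(arr, 1, acc), 3, 3*acc - 9)[m + 1] + q != -8.
Check whether (arr[4] <= -7 or store(store(arr, 1, acc), 3, 3*acc - 9)[m + 1] != -4) and q = -4 implies it.
Every state satisfying the precondition satisfies the weakest precondition: the implication holds.
Answer: valid


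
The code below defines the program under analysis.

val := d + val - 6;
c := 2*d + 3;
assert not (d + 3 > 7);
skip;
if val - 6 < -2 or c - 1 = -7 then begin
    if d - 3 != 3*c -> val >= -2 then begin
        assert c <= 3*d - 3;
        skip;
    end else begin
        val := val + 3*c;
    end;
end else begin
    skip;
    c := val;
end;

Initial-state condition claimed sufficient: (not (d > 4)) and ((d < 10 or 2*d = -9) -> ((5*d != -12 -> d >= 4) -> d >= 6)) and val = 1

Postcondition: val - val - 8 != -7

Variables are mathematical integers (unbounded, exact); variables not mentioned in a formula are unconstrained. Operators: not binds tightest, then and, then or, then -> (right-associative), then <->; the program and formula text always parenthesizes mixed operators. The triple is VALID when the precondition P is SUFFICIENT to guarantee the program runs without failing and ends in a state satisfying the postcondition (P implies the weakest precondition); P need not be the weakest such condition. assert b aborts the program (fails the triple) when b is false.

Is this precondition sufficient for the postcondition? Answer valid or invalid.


Working backward. After the program, the postcondition val - val - 8 != -7 must hold; in canonical form it is true.
Then branch requires (d != 3*c + 3 -> val >= -2) -> c <= 3*d - 3; else branch requires true.
Before the if: (val < 4 or c = -6) -> ((d != 3*c + 3 -> val >= -2) -> c <= 3*d - 3)
Before skip: (val < 4 or c = -6) -> ((d != 3*c + 3 -> val >= -2) -> c <= 3*d - 3)
Before assert not (d + 3 > 7): (not (d > 4)) and ((val < 4 or c = -6) -> ((d != 3*c + 3 -> val >= -2) -> c <= 3*d - 3))
Before c := 2*d + 3: (not (d > 4)) and ((val < 4 or 2*d = -9) -> ((5*d != -12 -> val >= -2) -> d >= 6))
Before val := d + val - 6: (not (d > 4)) and ((d + val < 10 or 2*d = -9) -> ((5*d != -12 -> d + val >= 4) -> d >= 6))
The weakest precondition is (not (d > 4)) and ((d + val < 10 or 2*d = -9) -> ((5*d != -12 -> d + val >= 4) -> d >= 6)).
Check whether (not (d > 4)) and ((d < 10 or 2*d = -9) -> ((5*d != -12 -> d >= 4) -> d >= 6)) and val = 1 implies it.
Countermodel: at the initial state d = 3, val = 1, the precondition holds but the weakest precondition fails.
Answer: invalid


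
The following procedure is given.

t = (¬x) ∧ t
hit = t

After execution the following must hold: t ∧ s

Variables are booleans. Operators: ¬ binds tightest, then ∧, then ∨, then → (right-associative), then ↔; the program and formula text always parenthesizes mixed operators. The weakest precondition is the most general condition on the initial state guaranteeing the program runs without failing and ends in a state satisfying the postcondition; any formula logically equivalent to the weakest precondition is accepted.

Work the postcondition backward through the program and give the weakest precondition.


Working backward. After the program, t ∧ s must hold.
Before hit := t: t ∧ s
Before t := (¬x) ∧ t: (¬x) ∧ t ∧ s
Answer: WP = (¬x) ∧ t ∧ s


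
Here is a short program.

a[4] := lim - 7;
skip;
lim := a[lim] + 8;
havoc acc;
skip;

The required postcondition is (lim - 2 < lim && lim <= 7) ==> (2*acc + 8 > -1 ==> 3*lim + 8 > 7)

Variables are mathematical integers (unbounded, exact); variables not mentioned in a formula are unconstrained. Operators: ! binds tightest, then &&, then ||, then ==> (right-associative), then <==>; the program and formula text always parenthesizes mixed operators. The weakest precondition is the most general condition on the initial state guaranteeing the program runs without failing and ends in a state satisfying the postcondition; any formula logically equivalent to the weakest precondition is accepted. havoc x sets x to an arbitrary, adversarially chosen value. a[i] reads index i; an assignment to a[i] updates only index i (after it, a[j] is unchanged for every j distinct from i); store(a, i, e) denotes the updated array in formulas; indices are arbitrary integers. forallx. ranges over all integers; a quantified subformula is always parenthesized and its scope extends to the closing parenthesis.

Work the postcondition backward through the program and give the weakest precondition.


Working backward. After the program, the postcondition (lim - 2 < lim && lim <= 7) ==> (2*acc + 8 > -1 ==> 3*lim + 8 > 7) must hold; in canonical form it is lim <= 7 ==> (2*acc > -9 ==> 3*lim > -1).
Before skip: lim <= 7 ==> (2*acc > -9 ==> 3*lim > -1)
Before havoc acc: forall acc_1. (lim <= 7 ==> (2*acc_1 > -9 ==> 3*lim > -1))
Before lim := a[lim] + 8: forall acc_1. (a[lim] <= -1 ==> (2*acc_1 > -9 ==> 3*a[lim] > -25))
Before skip: forall acc_1. (a[lim] <= -1 ==> (2*acc_1 > -9 ==> 3*a[lim] > -25))
Before a[4] := lim - 7: forall acc_1. (store(a, 4, lim - 7)[lim] <= -1 ==> (2*acc_1 > -9 ==> 3*store(a, 4, lim - 7)[lim] > -25))
Answer: WP = forall acc_1. (store(a, 4, lim - 7)[lim] <= -1 ==> (2*acc_1 > -9 ==> 3*store(a, 4, lim - 7)[lim] > -25))


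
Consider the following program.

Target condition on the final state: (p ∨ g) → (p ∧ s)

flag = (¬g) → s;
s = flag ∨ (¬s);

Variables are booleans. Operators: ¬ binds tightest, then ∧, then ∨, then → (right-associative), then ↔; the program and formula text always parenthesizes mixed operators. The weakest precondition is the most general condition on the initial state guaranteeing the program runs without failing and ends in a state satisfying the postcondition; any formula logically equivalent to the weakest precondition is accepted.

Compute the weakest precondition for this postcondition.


Working backward. After the program, (p ∨ g) → (p ∧ s) must hold.
Before s := flag ∨ (¬s): (p ∨ g) → (p ∧ (flag ∨ (¬s)))
Before flag := (¬g) → s: (p ∨ g) → (p ∧ (((¬g) → s) ∨ (¬s)))
Answer: WP = (p ∨ g) → (p ∧ (((¬g) → s) ∨ (¬s)))


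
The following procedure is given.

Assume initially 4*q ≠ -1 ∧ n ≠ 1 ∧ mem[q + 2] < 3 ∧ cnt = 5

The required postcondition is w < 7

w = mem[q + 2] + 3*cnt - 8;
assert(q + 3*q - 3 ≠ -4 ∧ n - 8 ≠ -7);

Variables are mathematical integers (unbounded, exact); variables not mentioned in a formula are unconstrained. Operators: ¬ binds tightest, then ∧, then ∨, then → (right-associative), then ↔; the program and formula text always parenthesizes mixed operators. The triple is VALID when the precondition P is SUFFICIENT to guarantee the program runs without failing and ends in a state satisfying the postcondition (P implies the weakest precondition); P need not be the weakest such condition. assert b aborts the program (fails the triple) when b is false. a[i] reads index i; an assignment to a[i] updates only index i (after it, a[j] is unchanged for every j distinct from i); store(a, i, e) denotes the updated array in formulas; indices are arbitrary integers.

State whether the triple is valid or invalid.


Working backward. After the program, w < 7 must hold.
Before assert q + 3*q - 3 ≠ -4 ∧ n - 8 ≠ -7: 4*q ≠ -1 ∧ n ≠ 1 ∧ w < 7
Before w := mem[q + 2] + 3*cnt - 8: 4*q ≠ -1 ∧ n ≠ 1 ∧ mem[q + 2] + 3*cnt < 15
The weakest precondition is 4*q ≠ -1 ∧ n ≠ 1 ∧ mem[q + 2] + 3*cnt < 15.
Check whether 4*q ≠ -1 ∧ n ≠ 1 ∧ mem[q + 2] < 3 ∧ cnt = 5 implies it.
Countermodel: at the initial state cnt = 5, mem = {[0] = 0, elsewhere 0}, n = 2, q = -2, the precondition holds but the weakest precondition fails.
Answer: invalid


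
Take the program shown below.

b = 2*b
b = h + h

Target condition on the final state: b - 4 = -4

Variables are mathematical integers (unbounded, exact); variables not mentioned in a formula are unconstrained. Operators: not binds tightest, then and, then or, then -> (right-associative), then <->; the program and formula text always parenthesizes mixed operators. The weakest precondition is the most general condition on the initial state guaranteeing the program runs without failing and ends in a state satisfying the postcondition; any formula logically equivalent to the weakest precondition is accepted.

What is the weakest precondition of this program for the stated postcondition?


Working backward. After the program, the postcondition b - 4 = -4 must hold; in canonical form it is b = 0.
Before b := h + h: 2*h = 0
Before b := 2*b: 2*h = 0
Answer: WP = 2*h = 0


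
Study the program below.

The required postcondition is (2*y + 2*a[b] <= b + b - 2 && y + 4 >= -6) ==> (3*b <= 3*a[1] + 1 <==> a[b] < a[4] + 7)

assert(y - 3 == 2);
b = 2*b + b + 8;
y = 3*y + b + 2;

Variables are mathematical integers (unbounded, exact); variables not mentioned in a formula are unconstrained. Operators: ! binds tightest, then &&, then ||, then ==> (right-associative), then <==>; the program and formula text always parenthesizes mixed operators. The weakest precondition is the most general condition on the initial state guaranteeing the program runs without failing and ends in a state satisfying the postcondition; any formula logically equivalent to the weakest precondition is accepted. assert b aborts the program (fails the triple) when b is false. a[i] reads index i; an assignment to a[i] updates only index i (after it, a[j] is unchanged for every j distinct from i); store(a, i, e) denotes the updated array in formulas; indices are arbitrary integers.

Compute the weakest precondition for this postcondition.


Working backward. After the program, the postcondition (2*y + 2*a[b] <= b + b - 2 && y + 4 >= -6) ==> (3*b <= 3*a[1] + 1 <==> a[b] < a[4] + 7) must hold; in canonical form it is (2*a[b] + 2*y <= 2*b - 2 && y >= -10) ==> (3*b <= 3*a[1] + 1 <==> a[b] < a[4] + 7).
Before y := 3*y + b + 2: (2*a[b] + 6*y <= -6 && b + 3*y >= -12) ==> (3*b <= 3*a[1] + 1 <==> a[b] < a[4] + 7)
Before b := 2*b + b + 8: (2*a[3*b + 8] + 6*y <= -6 && 3*b + 3*y >= -20) ==> (9*b <= 3*a[1] - 23 <==> a[3*b + 8] < a[4] + 7)
Before assert y - 3 == 2: y == 5 && ((2*a[3*b + 8] + 6*y <= -6 && 3*b + 3*y >= -20) ==> (9*b <= 3*a[1] - 23 <==> a[3*b + 8] < a[4] + 7))
Answer: WP = y == 5 && ((2*a[3*b + 8] + 6*y <= -6 && 3*b + 3*y >= -20) ==> (9*b <= 3*a[1] - 23 <==> a[3*b + 8] < a[4] + 7))


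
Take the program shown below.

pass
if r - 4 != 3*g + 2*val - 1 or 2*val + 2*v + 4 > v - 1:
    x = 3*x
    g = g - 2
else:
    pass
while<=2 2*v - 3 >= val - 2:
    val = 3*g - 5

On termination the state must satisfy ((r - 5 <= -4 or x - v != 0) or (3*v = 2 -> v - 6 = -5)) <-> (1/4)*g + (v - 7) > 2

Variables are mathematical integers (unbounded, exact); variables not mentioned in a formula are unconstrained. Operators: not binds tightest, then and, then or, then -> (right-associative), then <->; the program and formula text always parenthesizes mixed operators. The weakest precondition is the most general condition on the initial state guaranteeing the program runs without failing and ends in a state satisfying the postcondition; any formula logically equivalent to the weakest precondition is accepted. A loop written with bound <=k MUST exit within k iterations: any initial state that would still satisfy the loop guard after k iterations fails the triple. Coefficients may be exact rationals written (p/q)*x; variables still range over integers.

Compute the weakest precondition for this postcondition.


Working backward. After the program, the postcondition ((r - 5 <= -4 or x - v != 0) or (3*v = 2 -> v - 6 = -5)) <-> (1/4)*g + (v - 7) > 2 must hold; in canonical form it is (r <= 1 or x != v or (3*v = 2 -> v = 1)) <-> (1/4)*g + v > 9.
Before the loop (bound <=2), unroll the exhaustion recursion (WP_0 = exit-now case; WP_j = one more guarded iteration, up to j = 2):
  WP_0: (not (2*v >= val + 1)) and ((r <= 1 or x != v or (3*v = 2 -> v = 1)) <-> (1/4)*g + v > 9)
  WP_1: (2*v >= val + 1 -> ((not (2*v >= 3*g - 4)) and ((r <= 1 or x != v or (3*v = 2 -> v = 1)) <-> (1/4)*g + v > 9))) and ((not (2*v >= val + 1)) -> ((r <= 1 or x != v or (3*v = 2 -> v = 1)) <-> (1/4)*g + v > 9))
  WP_2: (2*v >= val + 1 -> ((2*v >= 3*g - 4 -> ((not (2*v >= 3*g - 4)) and ((r <= 1 or x != v or (3*v = 2 -> v = 1)) <-> (1/4)*g + v > 9))) and ((not (2*v >= 3*g - 4)) -> ((r <= 1 or x != v or (3*v = 2 -> v = 1)) <-> (1/4)*g + v > 9)))) and ((not (2*v >= val + 1)) -> ((r <= 1 or x != v or (3*v = 2 -> v = 1)) <-> (1/4)*g + v > 9))
So before the loop: (2*v >= val + 1 -> ((2*v >= 3*g - 4 -> ((not (2*v >= 3*g - 4)) and ((r <= 1 or x != v or (3*v = 2 -> v = 1)) <-> (1/4)*g + v > 9))) and ((not (2*v >= 3*g - 4)) -> ((r <= 1 or x != v or (3*v = 2 -> v = 1)) <-> (1/4)*g + v > 9)))) and ((not (2*v >= val + 1)) -> ((r <= 1 or x != v or (3*v = 2 -> v = 1)) <-> (1/4)*g + v > 9))
Then branch requires (2*v >= val + 1 -> ((2*v >= 3*g - 10 -> ((not (2*v >= 3*g - 10)) and ((r <= 1 or 3*x != v or (3*v = 2 -> v = 1)) <-> (1/4)*g + v > 19/2))) and ((not (2*v >= 3*g - 10)) -> ((r <= 1 or 3*x != v or (3*v = 2 -> v = 1)) <-> (1/4)*g + v > 19/2)))) and ((not (2*v >= val + 1)) -> ((r <= 1 or 3*x != v or (3*v = 2 -> v = 1)) <-> (1/4)*g + v > 19/2)); else branch requires (2*v >= val + 1 -> ((2*v >= 3*g - 4 -> ((not (2*v >= 3*g - 4)) and ((r <= 1 or x != v or (3*v = 2 -> v = 1)) <-> (1/4)*g + v > 9))) and ((not (2*v >= 3*g - 4)) -> ((r <= 1 or x != v or (3*v = 2 -> v = 1)) <-> (1/4)*g + v > 9)))) and ((not (2*v >= val + 1)) -> ((r <= 1 or x != v or (3*v = 2 -> v = 1)) <-> (1/4)*g + v > 9)).
Before the if: ((r != 3*g + 2*val + 3 or v + 2*val > -5) -> ((2*v >= val + 1 -> ((2*v >= 3*g - 10 -> ((not (2*v >= 3*g - 10)) and ((r <= 1 or 3*x != v or (3*v = 2 -> v = 1)) <-> (1/4)*g + v > 19/2))) and ((not (2*v >= 3*g - 10)) -> ((r <= 1 or 3*x != v or (3*v = 2 -> v = 1)) <-> (1/4)*g + v > 19/2)))) and ((not (2*v >= val + 1)) -> ((r <= 1 or 3*x != v or (3*v = 2 -> v = 1)) <-> (1/4)*g + v > 19/2)))) and ((not (r != 3*g + 2*val + 3 or v + 2*val > -5)) -> ((2*v >= val + 1 -> ((2*v >= 3*g - 4 -> ((not (2*v >= 3*g - 4)) and ((r <= 1 or x != v or (3*v = 2 -> v = 1)) <-> (1/4)*g + v > 9))) and ((not (2*v >= 3*g - 4)) -> ((r <= 1 or x != v or (3*v = 2 -> v = 1)) <-> (1/4)*g + v > 9)))) and ((not (2*v >= val + 1)) -> ((r <= 1 or x != v or (3*v = 2 -> v = 1)) <-> (1/4)*g + v > 9))))
Before skip: ((r != 3*g + 2*val + 3 or v + 2*val > -5) -> ((2*v >= val + 1 -> ((2*v >= 3*g - 10 -> ((not (2*v >= 3*g - 10)) and ((r <= 1 or 3*x != v or (3*v = 2 -> v = 1)) <-> (1/4)*g + v > 19/2))) and ((not (2*v >= 3*g - 10)) -> ((r <= 1 or 3*x != v or (3*v = 2 -> v = 1)) <-> (1/4)*g + v > 19/2)))) and ((not (2*v >= val + 1)) -> ((r <= 1 or 3*x != v or (3*v = 2 -> v = 1)) <-> (1/4)*g + v > 19/2)))) and ((not (r != 3*g + 2*val + 3 or v + 2*val > -5)) -> ((2*v >= val + 1 -> ((2*v >= 3*g - 4 -> ((not (2*v >= 3*g - 4)) and ((r <= 1 or x != v or (3*v = 2 -> v = 1)) <-> (1/4)*g + v > 9))) and ((not (2*v >= 3*g - 4)) -> ((r <= 1 or x != v or (3*v = 2 -> v = 1)) <-> (1/4)*g + v > 9)))) and ((not (2*v >= val + 1)) -> ((r <= 1 or x != v or (3*v = 2 -> v = 1)) <-> (1/4)*g + v > 9))))
Answer: WP = ((r != 3*g + 2*val + 3 or v + 2*val > -5) -> ((2*v >= val + 1 -> ((2*v >= 3*g - 10 -> ((not (2*v >= 3*g - 10)) and ((r <= 1 or 3*x != v or (3*v = 2 -> v = 1)) <-> (1/4)*g + v > 19/2))) and ((not (2*v >= 3*g - 10)) -> ((r <= 1 or 3*x != v or (3*v = 2 -> v = 1)) <-> (1/4)*g + v > 19/2)))) and ((not (2*v >= val + 1)) -> ((r <= 1 or 3*x != v or (3*v = 2 -> v = 1)) <-> (1/4)*g + v > 19/2)))) and ((not (r != 3*g + 2*val + 3 or v + 2*val > -5)) -> ((2*v >= val + 1 -> ((2*v >= 3*g - 4 -> ((not (2*v >= 3*g - 4)) and ((r <= 1 or x != v or (3*v = 2 -> v = 1)) <-> (1/4)*g + v > 9))) and ((not (2*v >= 3*g - 4)) -> ((r <= 1 or x != v or (3*v = 2 -> v = 1)) <-> (1/4)*g + v > 9)))) and ((not (2*v >= val + 1)) -> ((r <= 1 or x != v or (3*v = 2 -> v = 1)) <-> (1/4)*g + v > 9))))


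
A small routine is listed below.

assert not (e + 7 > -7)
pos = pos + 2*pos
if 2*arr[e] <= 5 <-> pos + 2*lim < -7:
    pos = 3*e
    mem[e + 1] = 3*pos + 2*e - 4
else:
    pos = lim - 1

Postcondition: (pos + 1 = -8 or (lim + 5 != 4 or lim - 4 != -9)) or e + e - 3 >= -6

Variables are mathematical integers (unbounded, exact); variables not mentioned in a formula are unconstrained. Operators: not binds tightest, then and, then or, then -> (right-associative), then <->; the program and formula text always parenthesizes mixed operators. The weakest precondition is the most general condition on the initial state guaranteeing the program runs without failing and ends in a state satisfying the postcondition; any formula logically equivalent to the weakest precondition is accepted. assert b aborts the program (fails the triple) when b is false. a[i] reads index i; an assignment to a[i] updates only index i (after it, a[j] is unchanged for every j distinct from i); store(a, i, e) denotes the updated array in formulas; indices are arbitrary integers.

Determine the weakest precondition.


Working backward. After the program, the postcondition (pos + 1 = -8 or (lim + 5 != 4 or lim - 4 != -9)) or e + e - 3 >= -6 must hold; in canonical form it is pos = -9 or lim != -1 or lim != -5 or 2*e >= -3.
Then branch requires 3*e = -9 or lim != -1 or lim != -5 or 2*e >= -3; else branch requires lim = -8 or lim != -1 or lim != -5 or 2*e >= -3.
Before the if: ((2*arr[e] <= 5 <-> 2*lim + pos < -7) -> (3*e = -9 or lim != -1 or lim != -5 or 2*e >= -3)) and ((not (2*arr[e] <= 5 <-> 2*lim + pos < -7)) -> (lim = -8 or lim != -1 or lim != -5 or 2*e >= -3))
Before pos := pos + 2*pos: ((2*arr[e] <= 5 <-> 2*lim + 3*pos < -7) -> (3*e = -9 or lim != -1 or lim != -5 or 2*e >= -3)) and ((not (2*arr[e] <= 5 <-> 2*lim + 3*pos < -7)) -> (lim = -8 or lim != -1 or lim != -5 or 2*e >= -3))
Before assert not (e + 7 > -7): (not (e > -14)) and ((2*arr[e] <= 5 <-> 2*lim + 3*pos < -7) -> (3*e = -9 or lim != -1 or lim != -5 or 2*e >= -3)) and ((not (2*arr[e] <= 5 <-> 2*lim + 3*pos < -7)) -> (lim = -8 or lim != -1 or lim != -5 or 2*e >= -3))
Answer: WP = (not (e > -14)) and ((2*arr[e] <= 5 <-> 2*lim + 3*pos < -7) -> (3*e = -9 or lim != -1 or lim != -5 or 2*e >= -3)) and ((not (2*arr[e] <= 5 <-> 2*lim + 3*pos < -7)) -> (lim = -8 or lim != -1 or lim != -5 or 2*e >= -3))


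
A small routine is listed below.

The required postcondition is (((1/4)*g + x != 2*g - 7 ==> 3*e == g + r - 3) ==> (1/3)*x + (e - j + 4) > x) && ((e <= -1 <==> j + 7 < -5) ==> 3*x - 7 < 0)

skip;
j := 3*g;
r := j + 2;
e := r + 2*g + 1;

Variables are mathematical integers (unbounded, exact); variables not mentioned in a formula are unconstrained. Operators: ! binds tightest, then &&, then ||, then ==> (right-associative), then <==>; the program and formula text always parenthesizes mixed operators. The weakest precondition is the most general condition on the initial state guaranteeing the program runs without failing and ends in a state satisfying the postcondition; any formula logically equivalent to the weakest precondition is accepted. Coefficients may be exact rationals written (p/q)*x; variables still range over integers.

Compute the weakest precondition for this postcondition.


Working backward. After the program, the postcondition (((1/4)*g + x != 2*g - 7 ==> 3*e == g + r - 3) ==> (1/3)*x + (e - j + 4) > x) && ((e <= -1 <==> j + 7 < -5) ==> 3*x - 7 < 0) must hold; in canonical form it is ((x != (7/4)*g - 7 ==> 3*e == g + r - 3) ==> e > j + (2/3)*x - 4) && ((e <= -1 <==> j < -12) ==> 3*x < 7).
Before e := r + 2*g + 1: ((x != (7/4)*g - 7 ==> 5*g + 2*r == -6) ==> 2*g + r > j + (2/3)*x - 5) && ((2*g + r <= -2 <==> j < -12) ==> 3*x < 7)
Before r := j + 2: ((x != (7/4)*g - 7 ==> 5*g + 2*j == -10) ==> 2*g > (2/3)*x - 7) && ((2*g + j <= -4 <==> j < -12) ==> 3*x < 7)
Before j := 3*g: ((x != (7/4)*g - 7 ==> 11*g == -10) ==> 2*g > (2/3)*x - 7) && ((5*g <= -4 <==> 3*g < -12) ==> 3*x < 7)
Before skip: ((x != (7/4)*g - 7 ==> 11*g == -10) ==> 2*g > (2/3)*x - 7) && ((5*g <= -4 <==> 3*g < -12) ==> 3*x < 7)
Answer: WP = ((x != (7/4)*g - 7 ==> 11*g == -10) ==> 2*g > (2/3)*x - 7) && ((5*g <= -4 <==> 3*g < -12) ==> 3*x < 7)


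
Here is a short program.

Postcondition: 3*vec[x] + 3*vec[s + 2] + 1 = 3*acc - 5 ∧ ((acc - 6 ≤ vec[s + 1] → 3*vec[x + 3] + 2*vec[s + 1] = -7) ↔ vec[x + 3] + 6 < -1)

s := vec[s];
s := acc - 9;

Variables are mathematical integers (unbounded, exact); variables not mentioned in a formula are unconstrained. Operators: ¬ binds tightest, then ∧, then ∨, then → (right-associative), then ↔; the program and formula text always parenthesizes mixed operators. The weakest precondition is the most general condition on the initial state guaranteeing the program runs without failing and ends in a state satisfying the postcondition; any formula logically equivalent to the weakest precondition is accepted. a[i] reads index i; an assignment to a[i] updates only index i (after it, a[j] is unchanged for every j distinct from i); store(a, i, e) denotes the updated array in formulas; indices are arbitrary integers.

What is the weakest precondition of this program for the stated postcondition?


Working backward. After the program, the postcondition 3*vec[x] + 3*vec[s + 2] + 1 = 3*acc - 5 ∧ ((acc - 6 ≤ vec[s + 1] → 3*vec[x + 3] + 2*vec[s + 1] = -7) ↔ vec[x + 3] + 6 < -1) must hold; in canonical form it is 3*vec[s + 2] + 3*vec[x] = 3*acc - 6 ∧ ((acc ≤ vec[s + 1] + 6 → 2*vec[s + 1] + 3*vec[x + 3] = -7) ↔ vec[x + 3] < -7).
Before s := acc - 9: 3*vec[acc - 7] + 3*vec[x] = 3*acc - 6 ∧ ((acc ≤ vec[acc - 8] + 6 → 3*vec[x + 3] + 2*vec[acc - 8] = -7) ↔ vec[x + 3] < -7)
Before s := vec[s]: 3*vec[acc - 7] + 3*vec[x] = 3*acc - 6 ∧ ((acc ≤ vec[acc - 8] + 6 → 3*vec[x + 3] + 2*vec[acc - 8] = -7) ↔ vec[x + 3] < -7)
Answer: WP = 3*vec[acc - 7] + 3*vec[x] = 3*acc - 6 ∧ ((acc ≤ vec[acc - 8] + 6 → 3*vec[x + 3] + 2*vec[acc - 8] = -7) ↔ vec[x + 3] < -7)
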